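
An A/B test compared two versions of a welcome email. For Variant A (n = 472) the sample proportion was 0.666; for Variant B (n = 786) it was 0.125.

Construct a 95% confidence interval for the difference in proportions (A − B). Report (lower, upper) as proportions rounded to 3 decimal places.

The two standard errors are √(0.6660×0.3340/472) = 0.02171 and √(0.1250×0.8750/786) = 0.01180.
Because the samples are independent, SE_diff = √(0.02171² + 0.01180²) = 0.02471.
Using z* = 1.960 for 95%, ME = 1.960 × 0.02471 = 0.04843.
p̂₁ − p̂₂ = 0.5410; interval 0.5410 ± 0.04843 gives (0.493, 0.589).

(0.493, 0.589)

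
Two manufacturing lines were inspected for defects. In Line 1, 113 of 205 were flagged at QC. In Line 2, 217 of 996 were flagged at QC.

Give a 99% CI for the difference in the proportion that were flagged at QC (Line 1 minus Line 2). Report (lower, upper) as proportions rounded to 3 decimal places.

(0.238, 0.429)

Sample proportions: 113/205 = 0.5512, 217/996 = 0.2179.
Each SE is √(p̂(1−p̂)/n): √(0.5512·0.4488/205) = 0.03474 and √(0.2179·0.7821/996) = 0.01308.
SE(p̂₁ − p̂₂) = √(SE₁² + SE₂²) = √(0.0012068676 + 0.0001710864) = 0.03712, since the two samples are independent.
At 99% confidence z* = 2.576; margin = 2.576 × 0.03712 = 0.09562.
The difference is 0.5512 − 0.2179 = 0.3333, so the interval is 0.3333 ± 0.09562 = (0.238, 0.429).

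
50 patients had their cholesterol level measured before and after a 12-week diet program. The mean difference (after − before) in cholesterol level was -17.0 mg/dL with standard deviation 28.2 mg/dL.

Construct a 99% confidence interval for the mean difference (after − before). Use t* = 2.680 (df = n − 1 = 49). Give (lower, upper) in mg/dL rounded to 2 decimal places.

(-27.69, -6.31)

This is a matched-pairs design, so SE = s_d/√n = 28.2/√50 = 3.9881.
Margin = 2.680 × 3.9881 = 10.6881; the interval is -17.0 ± 10.6881 = (-27.69, -6.31).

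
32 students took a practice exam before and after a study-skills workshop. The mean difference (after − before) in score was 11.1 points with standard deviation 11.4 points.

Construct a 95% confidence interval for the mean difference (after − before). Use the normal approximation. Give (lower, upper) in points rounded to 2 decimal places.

(7.15, 15.05)

Paired design: SE = s_d/√n = 11.4/√32 = 2.0153.
z* = 1.960; margin of error = 1.960 × 2.0153 = 3.9500.
11.1 ± 3.9500 → (7.15, 15.05).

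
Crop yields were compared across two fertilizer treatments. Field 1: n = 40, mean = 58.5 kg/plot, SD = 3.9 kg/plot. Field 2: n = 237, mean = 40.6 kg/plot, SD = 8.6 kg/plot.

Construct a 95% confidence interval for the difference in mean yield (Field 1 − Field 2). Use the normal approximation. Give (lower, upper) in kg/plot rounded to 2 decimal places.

Per-group SEs: s₁/√n₁ = 3.9/√40 = 0.6166, s₂/√n₂ = 8.6/√237 = 0.5586.
Unpooled SE of the difference: √(0.38019556 + 0.31203396) = 0.8320.
Margin of error = z* · SE = 1.960 × 0.8320 = 1.6307.
x̄₁ − x̄₂ = 58.5 − 40.6 = 17.9000.
CI: 17.9000 ± 1.6307 = (16.27, 19.53).

(16.27, 19.53)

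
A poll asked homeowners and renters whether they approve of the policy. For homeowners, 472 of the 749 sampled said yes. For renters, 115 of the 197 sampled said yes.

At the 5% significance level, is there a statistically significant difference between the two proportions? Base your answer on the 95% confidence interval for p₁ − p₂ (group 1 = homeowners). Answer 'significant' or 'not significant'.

not significant

First, p̂₁ = 472/749 = 0.6302; p̂₂ = 115/197 = 0.5838.
The two standard errors are √(0.6302×0.3698/749) = 0.01764 and √(0.5838×0.4162/197) = 0.03512.
Because the samples are independent, SE_diff = √(0.01764² + 0.03512²) = 0.03930.
Using z* = 1.960 for 95%, ME = 1.960 × 0.03930 = 0.07703.
p̂₁ − p̂₂ = 0.0464; interval 0.0464 ± 0.07703 gives (-0.03063, 0.12343).
The interval (-0.03063, 0.12343) contains 0, so the difference is not significant.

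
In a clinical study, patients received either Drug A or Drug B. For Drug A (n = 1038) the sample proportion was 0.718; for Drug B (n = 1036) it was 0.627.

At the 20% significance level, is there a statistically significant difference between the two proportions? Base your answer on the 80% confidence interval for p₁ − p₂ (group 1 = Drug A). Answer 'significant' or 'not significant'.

significant

The two standard errors are √(0.7180×0.2820/1038) = 0.01397 and √(0.6270×0.3730/1036) = 0.01502.
Because the samples are independent, SE_diff = √(0.01397² + 0.01502²) = 0.02051.
Using z* = 1.282 for 80%, ME = 1.282 × 0.02051 = 0.02629.
p̂₁ − p̂₂ = 0.0910; interval 0.0910 ± 0.02629 gives (0.06471, 0.11729).
The interval (0.06471, 0.11729) does not contain 0, so the difference is significant.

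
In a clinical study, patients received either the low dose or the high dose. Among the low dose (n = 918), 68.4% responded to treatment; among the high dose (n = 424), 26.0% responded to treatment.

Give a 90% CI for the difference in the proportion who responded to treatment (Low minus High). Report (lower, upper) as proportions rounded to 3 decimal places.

(0.381, 0.467)

The two standard errors are √(0.6840×0.3160/918) = 0.01534 and √(0.2600×0.7400/424) = 0.02130.
Because the samples are independent, SE_diff = √(0.01534² + 0.02130²) = 0.02625.
Using z* = 1.645 for 90%, ME = 1.645 × 0.02625 = 0.04318.
p̂₁ − p̂₂ = 0.4240; interval 0.4240 ± 0.04318 gives (0.381, 0.467).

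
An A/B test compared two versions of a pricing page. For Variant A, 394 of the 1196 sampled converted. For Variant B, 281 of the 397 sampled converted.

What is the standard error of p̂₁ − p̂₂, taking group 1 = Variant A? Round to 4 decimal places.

0.0266

p̂₁ = 394/1196 = 0.3294 and p̂₂ = 281/397 = 0.7078.
SE₁ = √(p̂₁(1−p̂₁)/n₁) = √(0.3294·0.6706/1196) = 0.01359; SE₂ = √(0.7078·0.2922/397) = 0.02282.
Independent samples: SE of the difference = √(SE₁² + SE₂²) = √(0.0001846881 + 0.0005207524) = 0.02656.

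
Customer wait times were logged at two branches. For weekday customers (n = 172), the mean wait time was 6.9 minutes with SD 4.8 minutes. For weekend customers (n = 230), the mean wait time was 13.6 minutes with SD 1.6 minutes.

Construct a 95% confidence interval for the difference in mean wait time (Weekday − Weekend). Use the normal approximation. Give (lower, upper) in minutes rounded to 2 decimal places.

Per-group SEs: s₁/√n₁ = 4.8/√172 = 0.3660, s₂/√n₂ = 1.6/√230 = 0.1055.
Unpooled SE of the difference: √(0.133956 + 0.01113025) = 0.3809.
Margin of error = z* · SE = 1.960 × 0.3809 = 0.7466.
x̄₁ − x̄₂ = 6.9 − 13.6 = -6.7000.
CI: -6.7000 ± 0.7466 = (-7.45, -5.95).

(-7.45, -5.95)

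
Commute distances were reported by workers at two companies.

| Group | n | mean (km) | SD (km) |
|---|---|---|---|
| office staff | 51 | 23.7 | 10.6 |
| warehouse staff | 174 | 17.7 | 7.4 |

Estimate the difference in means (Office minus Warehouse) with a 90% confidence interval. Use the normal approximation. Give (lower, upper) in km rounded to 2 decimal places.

Per-group SEs: s₁/√n₁ = 10.6/√51 = 1.4843, s₂/√n₂ = 7.4/√174 = 0.5610.
Unpooled SE of the difference: √(2.20314649 + 0.314721) = 1.5868.
Margin of error = z* · SE = 1.645 × 1.5868 = 2.6103.
x̄₁ − x̄₂ = 23.7 − 17.7 = 6.0000.
CI: 6.0000 ± 2.6103 = (3.39, 8.61).

(3.39, 8.61)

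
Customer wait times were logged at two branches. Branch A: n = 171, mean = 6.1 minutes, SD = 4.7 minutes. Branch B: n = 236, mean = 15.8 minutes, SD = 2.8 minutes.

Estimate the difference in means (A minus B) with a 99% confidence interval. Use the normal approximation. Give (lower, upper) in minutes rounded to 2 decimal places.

(-10.74, -8.66)

Standard errors of each mean: 4.7/√171 = 0.3594 and 2.8/√236 = 0.1823.
SE(x̄₁ − x̄₂) = √(0.3594² + 0.1823²) = 0.4030 for independent samples with unequal variances.
With z* = 2.576, the margin is 2.576 × 0.4030 = 1.0381.
x̄₁ − x̄₂ = 6.1 − 15.8 = -9.7000; the interval is -9.7000 ± 1.0381 = (-10.74, -8.66).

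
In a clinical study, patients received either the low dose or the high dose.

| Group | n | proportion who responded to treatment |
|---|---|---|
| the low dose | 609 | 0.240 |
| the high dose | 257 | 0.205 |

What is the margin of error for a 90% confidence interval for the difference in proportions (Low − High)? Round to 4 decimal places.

SE₁ = √(p̂₁(1−p̂₁)/n₁) = √(0.2400·0.7600/609) = 0.01731; SE₂ = √(0.2050·0.7950/257) = 0.02518.
Independent samples: SE of the difference = √(SE₁² + SE₂²) = √(0.0002996361 + 0.0006340324) = 0.03056.
z* for 90% confidence is 1.645, so the margin of error is 1.645 × 0.03056 = 0.05027.

0.0503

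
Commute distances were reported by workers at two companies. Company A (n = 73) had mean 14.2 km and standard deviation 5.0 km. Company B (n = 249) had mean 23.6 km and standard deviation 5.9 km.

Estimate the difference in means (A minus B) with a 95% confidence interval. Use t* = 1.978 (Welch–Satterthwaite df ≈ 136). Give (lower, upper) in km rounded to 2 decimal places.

(-10.77, -8.03)

Standard errors of each mean: 5.0/√73 = 0.5852 and 5.9/√249 = 0.3739.
SE(x̄₁ − x̄₂) = √(0.5852² + 0.3739²) = 0.6944 for independent samples with unequal variances.
With t* = 1.978, the margin is 1.978 × 0.6944 = 1.3735.
x̄₁ − x̄₂ = 14.2 − 23.6 = -9.4000; the interval is -9.4000 ± 1.3735 = (-10.77, -8.03).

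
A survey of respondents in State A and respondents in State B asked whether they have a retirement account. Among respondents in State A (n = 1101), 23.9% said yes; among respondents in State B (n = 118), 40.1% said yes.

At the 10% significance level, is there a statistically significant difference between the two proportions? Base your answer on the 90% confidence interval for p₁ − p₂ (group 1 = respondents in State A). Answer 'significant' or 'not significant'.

significant

The two standard errors are √(0.2390×0.7610/1101) = 0.01285 and √(0.4010×0.5990/118) = 0.04512.
Because the samples are independent, SE_diff = √(0.01285² + 0.04512²) = 0.04691.
Using z* = 1.645 for 90%, ME = 1.645 × 0.04691 = 0.07717.
p̂₁ − p̂₂ = -0.1620; interval -0.1620 ± 0.07717 gives (-0.23917, -0.08483).
The interval (-0.23917, -0.08483) does not contain 0, so the difference is significant.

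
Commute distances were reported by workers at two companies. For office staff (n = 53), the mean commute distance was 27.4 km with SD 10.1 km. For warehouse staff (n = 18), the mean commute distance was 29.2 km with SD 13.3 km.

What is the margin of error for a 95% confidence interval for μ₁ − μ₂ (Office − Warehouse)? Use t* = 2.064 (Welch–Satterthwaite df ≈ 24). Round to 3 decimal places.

7.076

Standard errors of each mean: 10.1/√53 = 1.3873 and 13.3/√18 = 3.1348.
SE(x̄₁ − x̄₂) = √(1.3873² + 3.1348²) = 3.4281 for independent samples with unequal variances.
With t* = 2.064, the margin is 2.064 × 3.4281 = 7.0756.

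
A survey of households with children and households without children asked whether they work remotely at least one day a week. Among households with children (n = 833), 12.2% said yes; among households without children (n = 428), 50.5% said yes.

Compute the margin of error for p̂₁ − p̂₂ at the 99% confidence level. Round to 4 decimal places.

Each SE is √(p̂(1−p̂)/n): √(0.1220·0.8780/833) = 0.01134 and √(0.5050·0.4950/428) = 0.02417.
SE(p̂₁ − p̂₂) = √(SE₁² + SE₂²) = √(0.0001285956 + 0.0005841889) = 0.02670, since the two samples are independent.
At 99% confidence z* = 2.576; margin = 2.576 × 0.02670 = 0.06878.

0.0688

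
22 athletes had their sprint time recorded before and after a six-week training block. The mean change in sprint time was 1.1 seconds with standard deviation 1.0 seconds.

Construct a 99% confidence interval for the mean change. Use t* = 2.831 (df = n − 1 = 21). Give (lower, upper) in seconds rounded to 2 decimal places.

Paired design: SE = s_d/√n = 1.0/√22 = 0.2132.
t* = 2.831; margin of error = 2.831 × 0.2132 = 0.6036.
1.1 ± 0.6036 → (0.50, 1.70).

(0.50, 1.70)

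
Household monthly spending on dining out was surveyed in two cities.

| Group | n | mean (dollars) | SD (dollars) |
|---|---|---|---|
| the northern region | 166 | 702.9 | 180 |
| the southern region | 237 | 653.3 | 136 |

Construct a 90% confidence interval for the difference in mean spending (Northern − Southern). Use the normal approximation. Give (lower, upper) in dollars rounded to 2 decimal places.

(22.41, 76.79)

Standard errors of each mean: 180/√166 = 13.9707 and 136/√237 = 8.8341.
SE(x̄₁ − x̄₂) = √(13.9707² + 8.8341²) = 16.5294 for independent samples with unequal variances.
With z* = 1.645, the margin is 1.645 × 16.5294 = 27.1909.
x̄₁ − x̄₂ = 702.9 − 653.3 = 49.6000; the interval is 49.6000 ± 27.1909 = (22.41, 76.79).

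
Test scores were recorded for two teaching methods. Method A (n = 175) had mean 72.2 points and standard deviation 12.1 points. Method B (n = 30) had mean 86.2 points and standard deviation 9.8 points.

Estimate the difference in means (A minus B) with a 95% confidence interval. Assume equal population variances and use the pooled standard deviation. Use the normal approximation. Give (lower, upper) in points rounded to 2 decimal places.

Pooled variance s_p² = [174·12.1² + 29·9.8²] / (175+30−2) = 139.2143, so s_p = 11.7989.
SE_diff = s_p·√(1/n₁ + 1/n₂) = 11.7989·√(1/175 + 1/30) = 2.3315.
z* = 1.960; margin = 1.960 × 2.3315 = 4.5697.
Difference = 72.2 − 86.2 = -14.0000.
-14.0000 ± 4.5697 → (-18.57, -9.43).

(-18.57, -9.43)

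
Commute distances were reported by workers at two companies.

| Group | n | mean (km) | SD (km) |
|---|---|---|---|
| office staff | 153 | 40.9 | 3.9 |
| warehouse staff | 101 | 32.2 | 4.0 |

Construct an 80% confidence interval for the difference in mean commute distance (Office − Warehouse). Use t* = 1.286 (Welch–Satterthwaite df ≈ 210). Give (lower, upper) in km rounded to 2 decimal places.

(8.05, 9.35)

Per-group SEs: s₁/√n₁ = 3.9/√153 = 0.3153, s₂/√n₂ = 4.0/√101 = 0.3980.
Unpooled SE of the difference: √(0.09941409 + 0.158404) = 0.5078.
Margin of error = t* · SE = 1.286 × 0.5078 = 0.6530.
x̄₁ − x̄₂ = 40.9 − 32.2 = 8.7000.
CI: 8.7000 ± 0.6530 = (8.05, 9.35).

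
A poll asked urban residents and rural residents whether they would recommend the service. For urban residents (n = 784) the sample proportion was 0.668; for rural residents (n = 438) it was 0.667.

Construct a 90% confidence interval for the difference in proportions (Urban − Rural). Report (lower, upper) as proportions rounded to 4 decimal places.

(-0.0452, 0.0472)

SE₁ = √(p̂₁(1−p̂₁)/n₁) = √(0.6680·0.3320/784) = 0.01682; SE₂ = √(0.6670·0.3330/438) = 0.02252.
Independent samples: SE of the difference = √(SE₁² + SE₂²) = √(0.0002829124 + 0.0005071504) = 0.02811.
z* for 90% confidence is 1.645, so the margin of error is 1.645 × 0.02811 = 0.04624.
Point estimate p̂₁ − p̂₂ = 0.6680 − 0.6670 = 0.0010.
0.0010 ± 0.04624 → (-0.0452, 0.0472).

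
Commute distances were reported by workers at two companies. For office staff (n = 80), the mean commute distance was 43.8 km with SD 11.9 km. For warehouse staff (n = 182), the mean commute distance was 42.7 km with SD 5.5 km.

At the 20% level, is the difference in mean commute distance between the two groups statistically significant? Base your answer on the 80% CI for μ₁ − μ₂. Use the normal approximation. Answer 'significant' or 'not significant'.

SE₁ = s₁/√n₁ = 11.9/√80 = 1.3305; SE₂ = 5.5/√182 = 0.4077.
Independent samples, unequal variances: SE_diff = √(SE₁² + SE₂²) = √(1.77023025 + 0.16621929) = 1.3916.
z* = 1.282, so margin of error = 1.282 × 1.3916 = 1.7840.
Difference in means = 43.8 − 42.7 = 1.1000.
1.1000 ± 1.7840 → (-0.6840, 2.8840).
The interval (-0.6840, 2.8840) contains 0, so the difference is not significant.

not significant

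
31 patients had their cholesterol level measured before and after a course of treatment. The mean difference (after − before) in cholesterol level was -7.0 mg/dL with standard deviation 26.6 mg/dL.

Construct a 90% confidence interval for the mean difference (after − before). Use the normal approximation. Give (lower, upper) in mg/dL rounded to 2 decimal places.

(-14.86, 0.86)

This is a matched-pairs design, so SE = s_d/√n = 26.6/√31 = 4.7775.
Margin = 1.645 × 4.7775 = 7.8590; the interval is -7.0 ± 7.8590 = (-14.86, 0.86).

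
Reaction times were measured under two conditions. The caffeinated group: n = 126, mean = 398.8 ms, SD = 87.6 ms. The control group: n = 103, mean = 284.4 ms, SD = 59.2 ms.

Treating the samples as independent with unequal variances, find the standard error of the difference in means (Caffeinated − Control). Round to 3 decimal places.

9.743

SE₁ = s₁/√n₁ = 87.6/√126 = 7.8040; SE₂ = 59.2/√103 = 5.8331.
Independent samples, unequal variances: SE_diff = √(SE₁² + SE₂²) = √(60.902416 + 34.02505561) = 9.7431.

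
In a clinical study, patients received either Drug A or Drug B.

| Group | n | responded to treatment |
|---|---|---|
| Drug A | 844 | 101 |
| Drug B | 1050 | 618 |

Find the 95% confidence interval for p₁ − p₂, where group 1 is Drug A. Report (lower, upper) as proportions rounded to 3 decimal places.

First, p̂₁ = 101/844 = 0.1197; p̂₂ = 618/1050 = 0.5886.
The two standard errors are √(0.1197×0.8803/844) = 0.01117 and √(0.5886×0.4114/1050) = 0.01519.
Because the samples are independent, SE_diff = √(0.01117² + 0.01519²) = 0.01885.
Using z* = 1.960 for 95%, ME = 1.960 × 0.01885 = 0.03695.
p̂₁ − p̂₂ = -0.4689; interval -0.4689 ± 0.03695 gives (-0.506, -0.432).

(-0.506, -0.432)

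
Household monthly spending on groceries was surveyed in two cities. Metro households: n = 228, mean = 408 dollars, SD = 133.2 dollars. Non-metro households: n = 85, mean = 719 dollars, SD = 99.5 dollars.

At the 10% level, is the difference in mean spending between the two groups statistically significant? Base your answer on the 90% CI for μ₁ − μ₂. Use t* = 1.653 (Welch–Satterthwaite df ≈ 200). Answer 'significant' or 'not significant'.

significant

Per-group SEs: s₁/√n₁ = 133.2/√228 = 8.8214, s₂/√n₂ = 99.5/√85 = 10.7923.
Unpooled SE of the difference: √(77.81709796 + 116.47373929) = 13.9388.
Margin of error = t* · SE = 1.653 × 13.9388 = 23.0408.
x̄₁ − x̄₂ = 408 − 719 = -311.0000.
CI: -311.0000 ± 23.0408 = (-334.0408, -287.9592).
The interval (-334.0408, -287.9592) does not contain 0, so the difference is significant.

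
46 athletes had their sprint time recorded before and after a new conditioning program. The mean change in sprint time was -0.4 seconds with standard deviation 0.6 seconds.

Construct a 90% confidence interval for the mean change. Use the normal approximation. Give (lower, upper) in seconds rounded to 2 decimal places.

(-0.55, -0.25)

Paired design: SE = s_d/√n = 0.6/√46 = 0.0885.
z* = 1.645; margin of error = 1.645 × 0.0885 = 0.1456.
-0.4 ± 0.1456 → (-0.55, -0.25).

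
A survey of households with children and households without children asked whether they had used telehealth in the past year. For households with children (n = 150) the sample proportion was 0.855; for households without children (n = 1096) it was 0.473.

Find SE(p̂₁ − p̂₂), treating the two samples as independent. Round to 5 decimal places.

0.03246

Each SE is √(p̂(1−p̂)/n): √(0.8550·0.1450/150) = 0.02875 and √(0.4730·0.5270/1096) = 0.01508.
SE(p̂₁ − p̂₂) = √(SE₁² + SE₂²) = √(0.0008265625 + 0.0002274064) = 0.03246, since the two samples are independent.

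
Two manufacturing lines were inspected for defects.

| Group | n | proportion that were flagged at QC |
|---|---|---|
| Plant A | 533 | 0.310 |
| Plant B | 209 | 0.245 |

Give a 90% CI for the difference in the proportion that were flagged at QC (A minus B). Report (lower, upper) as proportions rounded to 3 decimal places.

(0.006, 0.124)

SE₁ = √(p̂₁(1−p̂₁)/n₁) = √(0.3100·0.6900/533) = 0.02003; SE₂ = √(0.2450·0.7550/209) = 0.02975.
Independent samples: SE of the difference = √(SE₁² + SE₂²) = √(0.0004012009 + 0.0008850625) = 0.03586.
z* for 90% confidence is 1.645, so the margin of error is 1.645 × 0.03586 = 0.05899.
Point estimate p̂₁ − p̂₂ = 0.3100 − 0.2450 = 0.0650.
0.0650 ± 0.05899 → (0.006, 0.124).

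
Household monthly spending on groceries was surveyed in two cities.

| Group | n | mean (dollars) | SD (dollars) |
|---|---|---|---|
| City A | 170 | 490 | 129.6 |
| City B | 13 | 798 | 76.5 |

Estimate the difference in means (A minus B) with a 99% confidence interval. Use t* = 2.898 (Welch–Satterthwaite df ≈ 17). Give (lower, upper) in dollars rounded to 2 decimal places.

SE₁ = s₁/√n₁ = 129.6/√170 = 9.9399; SE₂ = 76.5/√13 = 21.2173.
Independent samples, unequal variances: SE_diff = √(SE₁² + SE₂²) = √(98.80161201 + 450.17381929) = 23.4302.
t* = 2.898, so margin of error = 2.898 × 23.4302 = 67.9007.
Difference in means = 490 − 798 = -308.0000.
-308.0000 ± 67.9007 → (-375.90, -240.10).

(-375.90, -240.10)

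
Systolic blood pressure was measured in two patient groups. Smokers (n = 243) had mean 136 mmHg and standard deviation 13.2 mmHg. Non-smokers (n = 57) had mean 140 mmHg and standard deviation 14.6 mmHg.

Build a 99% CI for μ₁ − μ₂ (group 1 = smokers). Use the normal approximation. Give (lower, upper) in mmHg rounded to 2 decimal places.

SE₁ = s₁/√n₁ = 13.2/√243 = 0.8468; SE₂ = 14.6/√57 = 1.9338.
Independent samples, unequal variances: SE_diff = √(SE₁² + SE₂²) = √(0.71707024 + 3.73958244) = 2.1111.
z* = 2.576, so margin of error = 2.576 × 2.1111 = 5.4382.
Difference in means = 136 − 140 = -4.0000.
-4.0000 ± 5.4382 → (-9.44, 1.44).

(-9.44, 1.44)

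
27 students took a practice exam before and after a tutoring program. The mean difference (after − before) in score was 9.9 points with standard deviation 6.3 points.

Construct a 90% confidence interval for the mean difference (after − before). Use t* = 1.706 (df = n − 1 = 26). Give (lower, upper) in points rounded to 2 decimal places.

(7.83, 11.97)

This is a matched-pairs design, so SE = s_d/√n = 6.3/√27 = 1.2124.
Margin = 1.706 × 1.2124 = 2.0684; the interval is 9.9 ± 2.0684 = (7.83, 11.97).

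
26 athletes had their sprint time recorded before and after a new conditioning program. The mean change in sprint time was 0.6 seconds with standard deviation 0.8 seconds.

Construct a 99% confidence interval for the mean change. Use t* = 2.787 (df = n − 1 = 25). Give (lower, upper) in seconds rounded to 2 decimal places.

This is a matched-pairs design, so SE = s_d/√n = 0.8/√26 = 0.1569.
Margin = 2.787 × 0.1569 = 0.4373; the interval is 0.6 ± 0.4373 = (0.16, 1.04).

(0.16, 1.04)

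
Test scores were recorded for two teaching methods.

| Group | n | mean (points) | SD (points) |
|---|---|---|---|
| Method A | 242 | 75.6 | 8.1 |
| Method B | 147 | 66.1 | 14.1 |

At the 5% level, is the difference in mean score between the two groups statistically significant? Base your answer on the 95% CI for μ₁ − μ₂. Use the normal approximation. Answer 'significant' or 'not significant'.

Per-group SEs: s₁/√n₁ = 8.1/√242 = 0.5207, s₂/√n₂ = 14.1/√147 = 1.1629.
Unpooled SE of the difference: √(0.27112849 + 1.35233641) = 1.2742.
Margin of error = z* · SE = 1.960 × 1.2742 = 2.4974.
x̄₁ − x̄₂ = 75.6 − 66.1 = 9.5000.
CI: 9.5000 ± 2.4974 = (7.0026, 11.9974).
The interval (7.0026, 11.9974) does not contain 0, so the difference is significant.

significant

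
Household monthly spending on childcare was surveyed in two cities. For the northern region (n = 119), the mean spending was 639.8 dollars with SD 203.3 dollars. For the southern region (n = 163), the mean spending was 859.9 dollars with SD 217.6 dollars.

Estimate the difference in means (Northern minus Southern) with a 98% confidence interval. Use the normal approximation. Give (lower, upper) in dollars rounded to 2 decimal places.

SE₁ = s₁/√n₁ = 203.3/√119 = 18.6365; SE₂ = 217.6/√163 = 17.0437.
Independent samples, unequal variances: SE_diff = √(SE₁² + SE₂²) = √(347.31913225 + 290.48770969) = 25.2548.
z* = 2.326, so margin of error = 2.326 × 25.2548 = 58.7427.
Difference in means = 639.8 − 859.9 = -220.1000.
-220.1000 ± 58.7427 → (-278.84, -161.36).

(-278.84, -161.36)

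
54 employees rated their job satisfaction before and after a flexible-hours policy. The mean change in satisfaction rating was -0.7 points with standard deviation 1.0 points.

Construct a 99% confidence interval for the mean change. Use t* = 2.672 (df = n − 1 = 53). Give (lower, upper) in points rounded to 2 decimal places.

This is a matched-pairs design, so SE = s_d/√n = 1.0/√54 = 0.1361.
Margin = 2.672 × 0.1361 = 0.3637; the interval is -0.7 ± 0.3637 = (-1.06, -0.34).

(-1.06, -0.34)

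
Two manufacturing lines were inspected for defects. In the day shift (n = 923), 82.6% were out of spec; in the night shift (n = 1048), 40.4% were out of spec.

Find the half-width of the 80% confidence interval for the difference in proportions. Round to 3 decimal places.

0.025

SE₁ = √(p̂₁(1−p̂₁)/n₁) = √(0.8260·0.1740/923) = 0.01248; SE₂ = √(0.4040·0.5960/1048) = 0.01516.
Independent samples: SE of the difference = √(SE₁² + SE₂²) = √(0.0001557504 + 0.0002298256) = 0.01964.
z* for 80% confidence is 1.282, so the margin of error is 1.282 × 0.01964 = 0.02518.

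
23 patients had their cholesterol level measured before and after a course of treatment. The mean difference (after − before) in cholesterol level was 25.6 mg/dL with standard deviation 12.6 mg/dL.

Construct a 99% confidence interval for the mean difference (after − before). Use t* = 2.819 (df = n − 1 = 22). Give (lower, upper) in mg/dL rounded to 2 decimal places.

(18.19, 33.01)

This is a matched-pairs design, so SE = s_d/√n = 12.6/√23 = 2.6273.
Margin = 2.819 × 2.6273 = 7.4064; the interval is 25.6 ± 7.4064 = (18.19, 33.01).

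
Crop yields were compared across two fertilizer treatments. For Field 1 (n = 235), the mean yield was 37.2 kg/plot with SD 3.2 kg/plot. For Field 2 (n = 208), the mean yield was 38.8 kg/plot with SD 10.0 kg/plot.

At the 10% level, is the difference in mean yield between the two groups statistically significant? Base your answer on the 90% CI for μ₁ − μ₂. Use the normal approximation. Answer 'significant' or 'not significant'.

SE₁ = s₁/√n₁ = 3.2/√235 = 0.2087; SE₂ = 10.0/√208 = 0.6934.
Independent samples, unequal variances: SE_diff = √(SE₁² + SE₂²) = √(0.04355569 + 0.48080356) = 0.7241.
z* = 1.645, so margin of error = 1.645 × 0.7241 = 1.1911.
Difference in means = 37.2 − 38.8 = -1.6000.
-1.6000 ± 1.1911 → (-2.7911, -0.4089).
The interval (-2.7911, -0.4089) does not contain 0, so the difference is significant.

significant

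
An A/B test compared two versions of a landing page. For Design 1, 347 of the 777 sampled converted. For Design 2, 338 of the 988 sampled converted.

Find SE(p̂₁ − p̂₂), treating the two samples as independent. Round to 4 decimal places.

0.0234

p̂₁ = 347/777 = 0.4466 and p̂₂ = 338/988 = 0.3421.
SE₁ = √(p̂₁(1−p̂₁)/n₁) = √(0.4466·0.5534/777) = 0.01783; SE₂ = √(0.3421·0.6579/988) = 0.01509.
Independent samples: SE of the difference = √(SE₁² + SE₂²) = √(0.0003179089 + 0.0002277081) = 0.02336.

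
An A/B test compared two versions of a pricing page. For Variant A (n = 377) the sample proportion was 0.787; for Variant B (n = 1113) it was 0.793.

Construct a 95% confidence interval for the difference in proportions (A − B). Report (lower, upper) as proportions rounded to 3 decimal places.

SE₁ = √(p̂₁(1−p̂₁)/n₁) = √(0.7870·0.2130/377) = 0.02109; SE₂ = √(0.7930·0.2070/1113) = 0.01214.
Independent samples: SE of the difference = √(SE₁² + SE₂²) = √(0.0004447881 + 0.0001473796) = 0.02433.
z* for 95% confidence is 1.960, so the margin of error is 1.960 × 0.02433 = 0.04769.
Point estimate p̂₁ − p̂₂ = 0.7870 − 0.7930 = -0.0060.
-0.0060 ± 0.04769 → (-0.054, 0.042).

(-0.054, 0.042)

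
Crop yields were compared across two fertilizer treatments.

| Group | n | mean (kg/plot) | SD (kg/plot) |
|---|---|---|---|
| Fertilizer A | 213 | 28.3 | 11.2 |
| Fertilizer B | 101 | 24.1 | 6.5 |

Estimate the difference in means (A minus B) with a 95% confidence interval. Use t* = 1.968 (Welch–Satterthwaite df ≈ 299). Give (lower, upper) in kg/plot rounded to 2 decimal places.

Per-group SEs: s₁/√n₁ = 11.2/√213 = 0.7674, s₂/√n₂ = 6.5/√101 = 0.6468.
Unpooled SE of the difference: √(0.58890276 + 0.41835024) = 1.0036.
Margin of error = t* · SE = 1.968 × 1.0036 = 1.9751.
x̄₁ − x̄₂ = 28.3 − 24.1 = 4.2000.
CI: 4.2000 ± 1.9751 = (2.22, 6.18).

(2.22, 6.18)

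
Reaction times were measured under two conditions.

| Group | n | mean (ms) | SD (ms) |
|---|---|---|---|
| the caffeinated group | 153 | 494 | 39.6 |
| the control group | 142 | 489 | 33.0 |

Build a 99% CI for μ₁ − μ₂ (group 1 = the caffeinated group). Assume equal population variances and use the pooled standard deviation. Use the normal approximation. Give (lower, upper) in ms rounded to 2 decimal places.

(-5.98, 15.98)

s_p = √[((n₁−1)s₁² + (n₂−1)s₂²)/(n₁+n₂−2)] = √[(152·39.6² + 141·33.0²)/293] = 36.5729.
SE = 36.5729·√(1/153 + 1/142) = 4.2617.
With z* = 2.576, margin = 2.576 × 4.2617 = 10.9781.
x̄₁ − x̄₂ = 494 − 489 = 5.0000; interval 5.0000 ± 10.9781 = (-5.98, 15.98).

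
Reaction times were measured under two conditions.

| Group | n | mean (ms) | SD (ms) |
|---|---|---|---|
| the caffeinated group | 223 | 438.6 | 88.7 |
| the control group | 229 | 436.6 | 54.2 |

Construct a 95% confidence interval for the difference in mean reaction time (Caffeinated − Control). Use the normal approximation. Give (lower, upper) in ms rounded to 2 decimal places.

SE₁ = s₁/√n₁ = 88.7/√223 = 5.9398; SE₂ = 54.2/√229 = 3.5816.
Independent samples, unequal variances: SE_diff = √(SE₁² + SE₂²) = √(35.28122404 + 12.82785856) = 6.9361.
z* = 1.960, so margin of error = 1.960 × 6.9361 = 13.5948.
Difference in means = 438.6 − 436.6 = 2.0000.
2.0000 ± 13.5948 → (-11.59, 15.59).

(-11.59, 15.59)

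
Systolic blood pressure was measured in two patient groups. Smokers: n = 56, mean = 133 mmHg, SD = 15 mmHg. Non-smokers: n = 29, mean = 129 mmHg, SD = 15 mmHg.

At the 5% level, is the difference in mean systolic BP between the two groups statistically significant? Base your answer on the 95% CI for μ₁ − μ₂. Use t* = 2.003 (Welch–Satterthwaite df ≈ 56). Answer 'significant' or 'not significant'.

not significant

Standard errors of each mean: 15/√56 = 2.0045 and 15/√29 = 2.7854.
SE(x̄₁ − x̄₂) = √(2.0045² + 2.7854²) = 3.4317 for independent samples with unequal variances.
With t* = 2.003, the margin is 2.003 × 3.4317 = 6.8737.
x̄₁ − x̄₂ = 133 − 129 = 4.0000; the interval is 4.0000 ± 6.8737 = (-2.8737, 10.8737).
The interval (-2.8737, 10.8737) contains 0, so the difference is not significant.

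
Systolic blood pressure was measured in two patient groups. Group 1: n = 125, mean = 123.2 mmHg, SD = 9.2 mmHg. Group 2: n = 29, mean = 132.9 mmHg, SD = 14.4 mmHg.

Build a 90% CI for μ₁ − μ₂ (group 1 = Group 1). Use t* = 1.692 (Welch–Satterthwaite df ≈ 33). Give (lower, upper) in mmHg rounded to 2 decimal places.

(-14.43, -4.97)

Per-group SEs: s₁/√n₁ = 9.2/√125 = 0.8229, s₂/√n₂ = 14.4/√29 = 2.6740.
Unpooled SE of the difference: √(0.67716441 + 7.150276) = 2.7978.
Margin of error = t* · SE = 1.692 × 2.7978 = 4.7339.
x̄₁ − x̄₂ = 123.2 − 132.9 = -9.7000.
CI: -9.7000 ± 4.7339 = (-14.43, -4.97).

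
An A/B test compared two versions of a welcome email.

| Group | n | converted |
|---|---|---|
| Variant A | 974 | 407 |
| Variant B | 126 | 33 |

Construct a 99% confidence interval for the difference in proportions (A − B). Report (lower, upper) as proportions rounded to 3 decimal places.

Sample proportions: 407/974 = 0.4179, 33/126 = 0.2619.
Each SE is √(p̂(1−p̂)/n): √(0.4179·0.5821/974) = 0.01580 and √(0.2619·0.7381/126) = 0.03917.
SE(p̂₁ − p̂₂) = √(SE₁² + SE₂²) = √(0.00024964 + 0.0015342889) = 0.04224, since the two samples are independent.
At 99% confidence z* = 2.576; margin = 2.576 × 0.04224 = 0.10881.
The difference is 0.4179 − 0.2619 = 0.1560, so the interval is 0.1560 ± 0.10881 = (0.047, 0.265).

(0.047, 0.265)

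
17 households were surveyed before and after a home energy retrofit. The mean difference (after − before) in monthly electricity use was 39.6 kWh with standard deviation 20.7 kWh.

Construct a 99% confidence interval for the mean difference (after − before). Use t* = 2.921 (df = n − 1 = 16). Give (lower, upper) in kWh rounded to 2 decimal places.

Paired design: SE = s_d/√n = 20.7/√17 = 5.0205.
t* = 2.921; margin of error = 2.921 × 5.0205 = 14.6649.
39.6 ± 14.6649 → (24.94, 54.26).

(24.94, 54.26)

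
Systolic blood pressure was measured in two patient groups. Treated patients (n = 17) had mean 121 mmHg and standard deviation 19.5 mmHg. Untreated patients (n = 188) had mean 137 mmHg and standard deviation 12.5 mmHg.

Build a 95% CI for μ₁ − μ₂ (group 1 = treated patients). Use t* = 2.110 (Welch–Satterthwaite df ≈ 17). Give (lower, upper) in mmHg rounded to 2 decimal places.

(-26.16, -5.84)

Standard errors of each mean: 19.5/√17 = 4.7294 and 12.5/√188 = 0.9117.
SE(x̄₁ − x̄₂) = √(4.7294² + 0.9117²) = 4.8165 for independent samples with unequal variances.
With t* = 2.110, the margin is 2.110 × 4.8165 = 10.1628.
x̄₁ − x̄₂ = 121 − 137 = -16.0000; the interval is -16.0000 ± 10.1628 = (-26.16, -5.84).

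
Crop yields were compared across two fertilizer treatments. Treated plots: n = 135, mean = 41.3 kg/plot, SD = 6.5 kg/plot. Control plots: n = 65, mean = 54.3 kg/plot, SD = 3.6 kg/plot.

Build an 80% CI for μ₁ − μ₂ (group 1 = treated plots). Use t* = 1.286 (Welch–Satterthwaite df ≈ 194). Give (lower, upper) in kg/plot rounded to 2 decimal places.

SE₁ = s₁/√n₁ = 6.5/√135 = 0.5594; SE₂ = 3.6/√65 = 0.4465.
Independent samples, unequal variances: SE_diff = √(SE₁² + SE₂²) = √(0.31292836 + 0.19936225) = 0.7157.
t* = 1.286, so margin of error = 1.286 × 0.7157 = 0.9204.
Difference in means = 41.3 − 54.3 = -13.0000.
-13.0000 ± 0.9204 → (-13.92, -12.08).

(-13.92, -12.08)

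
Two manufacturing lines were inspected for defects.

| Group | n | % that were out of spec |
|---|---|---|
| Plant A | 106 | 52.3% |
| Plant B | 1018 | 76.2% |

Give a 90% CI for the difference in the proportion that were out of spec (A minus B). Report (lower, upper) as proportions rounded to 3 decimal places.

(-0.322, -0.156)

The two standard errors are √(0.5230×0.4770/106) = 0.04851 and √(0.7620×0.2380/1018) = 0.01335.
Because the samples are independent, SE_diff = √(0.04851² + 0.01335²) = 0.05031.
Using z* = 1.645 for 90%, ME = 1.645 × 0.05031 = 0.08276.
p̂₁ − p̂₂ = -0.2390; interval -0.2390 ± 0.08276 gives (-0.322, -0.156).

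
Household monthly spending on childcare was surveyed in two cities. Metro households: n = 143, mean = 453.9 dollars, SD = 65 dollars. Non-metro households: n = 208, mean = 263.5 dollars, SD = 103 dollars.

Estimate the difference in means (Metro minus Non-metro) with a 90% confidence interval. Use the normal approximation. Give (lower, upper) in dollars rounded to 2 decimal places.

Per-group SEs: s₁/√n₁ = 65/√143 = 5.4356, s₂/√n₂ = 103/√208 = 7.1418.
Unpooled SE of the difference: √(29.54574736 + 51.00530724) = 8.9750.
Margin of error = z* · SE = 1.645 × 8.9750 = 14.7639.
x̄₁ − x̄₂ = 453.9 − 263.5 = 190.4000.
CI: 190.4000 ± 14.7639 = (175.64, 205.16).

(175.64, 205.16)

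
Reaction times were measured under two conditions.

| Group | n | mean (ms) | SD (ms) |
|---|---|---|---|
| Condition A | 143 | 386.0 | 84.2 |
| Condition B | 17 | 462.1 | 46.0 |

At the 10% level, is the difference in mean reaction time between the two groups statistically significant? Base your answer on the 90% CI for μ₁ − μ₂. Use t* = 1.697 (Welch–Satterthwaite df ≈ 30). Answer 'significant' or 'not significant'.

SE₁ = s₁/√n₁ = 84.2/√143 = 7.0412; SE₂ = 46.0/√17 = 11.1566.
Independent samples, unequal variances: SE_diff = √(SE₁² + SE₂²) = √(49.57849744 + 124.46972356) = 13.1927.
t* = 1.697, so margin of error = 1.697 × 13.1927 = 22.3880.
Difference in means = 386.0 − 462.1 = -76.1000.
-76.1000 ± 22.3880 → (-98.4880, -53.7120).
The interval (-98.4880, -53.7120) does not contain 0, so the difference is significant.

significant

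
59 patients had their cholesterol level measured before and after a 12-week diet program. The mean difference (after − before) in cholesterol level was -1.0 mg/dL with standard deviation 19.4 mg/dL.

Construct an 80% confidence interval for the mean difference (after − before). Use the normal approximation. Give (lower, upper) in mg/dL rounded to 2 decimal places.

This is a matched-pairs design, so SE = s_d/√n = 19.4/√59 = 2.5257.
Margin = 1.282 × 2.5257 = 3.2379; the interval is -1.0 ± 3.2379 = (-4.24, 2.24).

(-4.24, 2.24)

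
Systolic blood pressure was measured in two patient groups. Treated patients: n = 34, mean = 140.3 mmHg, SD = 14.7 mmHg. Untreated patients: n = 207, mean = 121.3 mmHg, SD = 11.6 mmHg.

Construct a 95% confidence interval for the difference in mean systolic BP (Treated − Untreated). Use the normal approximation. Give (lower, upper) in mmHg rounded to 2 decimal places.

(13.81, 24.19)

SE₁ = s₁/√n₁ = 14.7/√34 = 2.5210; SE₂ = 11.6/√207 = 0.8063.
Independent samples, unequal variances: SE_diff = √(SE₁² + SE₂²) = √(6.355441 + 0.65011969) = 2.6468.
z* = 1.960, so margin of error = 1.960 × 2.6468 = 5.1877.
Difference in means = 140.3 − 121.3 = 19.0000.
19.0000 ± 5.1877 → (13.81, 24.19).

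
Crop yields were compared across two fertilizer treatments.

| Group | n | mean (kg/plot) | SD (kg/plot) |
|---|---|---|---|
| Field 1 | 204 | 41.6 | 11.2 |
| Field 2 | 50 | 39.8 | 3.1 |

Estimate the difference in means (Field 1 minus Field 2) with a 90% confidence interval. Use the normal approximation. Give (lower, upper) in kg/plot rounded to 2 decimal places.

(0.32, 3.28)

SE₁ = s₁/√n₁ = 11.2/√204 = 0.7842; SE₂ = 3.1/√50 = 0.4384.
Independent samples, unequal variances: SE_diff = √(SE₁² + SE₂²) = √(0.61496964 + 0.19219456) = 0.8984.
z* = 1.645, so margin of error = 1.645 × 0.8984 = 1.4779.
Difference in means = 41.6 − 39.8 = 1.8000.
1.8000 ± 1.4779 → (0.32, 3.28).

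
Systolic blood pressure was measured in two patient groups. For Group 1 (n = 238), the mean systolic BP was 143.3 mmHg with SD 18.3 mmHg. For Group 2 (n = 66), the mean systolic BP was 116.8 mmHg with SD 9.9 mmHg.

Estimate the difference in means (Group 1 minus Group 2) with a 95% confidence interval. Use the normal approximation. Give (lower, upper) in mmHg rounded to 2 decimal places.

(23.17, 29.83)

SE₁ = s₁/√n₁ = 18.3/√238 = 1.1862; SE₂ = 9.9/√66 = 1.2186.
Independent samples, unequal variances: SE_diff = √(SE₁² + SE₂²) = √(1.40707044 + 1.48498596) = 1.7006.
z* = 1.960, so margin of error = 1.960 × 1.7006 = 3.3332.
Difference in means = 143.3 − 116.8 = 26.5000.
26.5000 ± 3.3332 → (23.17, 29.83).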